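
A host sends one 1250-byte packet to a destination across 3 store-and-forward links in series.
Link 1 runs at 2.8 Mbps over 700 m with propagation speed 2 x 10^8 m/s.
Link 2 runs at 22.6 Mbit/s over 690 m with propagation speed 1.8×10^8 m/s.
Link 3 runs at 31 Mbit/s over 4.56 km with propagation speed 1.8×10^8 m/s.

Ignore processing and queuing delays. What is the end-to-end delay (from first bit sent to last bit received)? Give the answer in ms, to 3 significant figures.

4.37 ms

L = 1250 × 8 = 10000 bits.
Transmission delays (L/R per hop): 3.57143, 0.442478, 0.322581 ms; sum = 4.33649 ms.
Propagation delays (d/s per hop): 0.0035, 0.00383333, 0.0253333 ms; sum = 0.0326667 ms.
End-to-end = 4.37 ms.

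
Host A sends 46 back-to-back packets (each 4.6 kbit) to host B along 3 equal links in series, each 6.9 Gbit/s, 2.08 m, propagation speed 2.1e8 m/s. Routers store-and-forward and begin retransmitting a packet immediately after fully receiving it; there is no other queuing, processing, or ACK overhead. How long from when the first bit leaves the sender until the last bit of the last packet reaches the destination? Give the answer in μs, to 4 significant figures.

32.03 μs

Per-hop transmission t_tx = L/R = 4600/6900000000 = 0.666667 μs.
Per-hop propagation t_prop = 2.08/210000000 = 0.00990476 μs.
Pipeline fill: first packet needs 3·t_tx to clear all hops; remaining 45 packets each add one t_tx.
Total = (3+46-1)·t_tx + 3·t_prop = 48·0.666667 + 3·0.00990476 = 32.03 μs.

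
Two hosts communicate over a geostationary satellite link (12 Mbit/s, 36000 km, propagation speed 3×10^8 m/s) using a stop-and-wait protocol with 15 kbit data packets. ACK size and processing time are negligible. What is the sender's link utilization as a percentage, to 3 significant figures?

0.518 %

t_tx = L/R = 15000/12000000 = 0.00125 s.
t_prop = 36000000/300000000 = 0.12 s; RTT = 0.24 s.
Cycle = t_tx + RTT = 0.24125 s.
Utilization = t_tx / cycle = 0.00125/0.24125 = 0.518 %.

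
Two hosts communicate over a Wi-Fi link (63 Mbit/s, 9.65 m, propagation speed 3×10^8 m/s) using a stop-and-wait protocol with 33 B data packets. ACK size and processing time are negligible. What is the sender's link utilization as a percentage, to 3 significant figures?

t_tx = L/R = 264/63000000 = 4.19048e-06 s.
t_prop = 9.65/300000000 = 3.21667e-08 s; RTT = 6.43333e-08 s.
Cycle = t_tx + RTT = 4.25481e-06 s.
Utilization = t_tx / cycle = 4.19048e-06/4.25481e-06 = 98.5 %.

98.5 %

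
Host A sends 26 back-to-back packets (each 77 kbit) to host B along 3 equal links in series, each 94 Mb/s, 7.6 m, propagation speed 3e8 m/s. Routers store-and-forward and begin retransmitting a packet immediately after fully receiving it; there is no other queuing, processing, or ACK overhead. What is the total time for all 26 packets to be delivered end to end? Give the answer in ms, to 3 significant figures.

Per-hop transmission t_tx = L/R = 77000/94000000 = 0.819149 ms.
Per-hop propagation t_prop = 7.6/300000000 = 2.53333e-05 ms.
Pipeline fill: first packet needs 3·t_tx to clear all hops; remaining 25 packets each add one t_tx.
Total = (3+26-1)·t_tx + 3·t_prop = 28·0.819149 + 3·2.53333e-05 = 22.9 ms.

22.9 ms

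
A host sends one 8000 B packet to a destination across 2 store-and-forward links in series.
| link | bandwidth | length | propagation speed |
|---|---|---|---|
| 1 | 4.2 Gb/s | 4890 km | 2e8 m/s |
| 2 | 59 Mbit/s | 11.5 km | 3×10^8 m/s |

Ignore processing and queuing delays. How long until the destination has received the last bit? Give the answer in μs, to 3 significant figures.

L = 8000 × 8 = 64000 bits.
Transmission delays (L/R per hop): 15.2381, 1084.75 μs; sum = 1099.98 μs.
Propagation delays (d/s per hop): 24450, 38.3333 μs; sum = 24488.3 μs.
End-to-end = 25600 μs.

25600 μs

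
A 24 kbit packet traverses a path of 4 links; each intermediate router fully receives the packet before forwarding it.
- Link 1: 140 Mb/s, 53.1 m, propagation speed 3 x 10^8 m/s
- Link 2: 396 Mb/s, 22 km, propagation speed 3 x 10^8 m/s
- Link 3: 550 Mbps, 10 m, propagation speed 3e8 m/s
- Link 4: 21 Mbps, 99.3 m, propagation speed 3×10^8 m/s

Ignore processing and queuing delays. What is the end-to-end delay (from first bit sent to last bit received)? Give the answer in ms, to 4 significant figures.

L = 24000 bits.
Transmission delays (L/R per hop): 0.171429, 0.0606061, 0.0436364, 1.14286 ms; sum = 1.41853 ms.
Propagation delays (d/s per hop): 0.000177, 0.0733333, 3.33333e-05, 0.000331 ms; sum = 0.0738747 ms.
End-to-end = 1.492 ms.

1.492 ms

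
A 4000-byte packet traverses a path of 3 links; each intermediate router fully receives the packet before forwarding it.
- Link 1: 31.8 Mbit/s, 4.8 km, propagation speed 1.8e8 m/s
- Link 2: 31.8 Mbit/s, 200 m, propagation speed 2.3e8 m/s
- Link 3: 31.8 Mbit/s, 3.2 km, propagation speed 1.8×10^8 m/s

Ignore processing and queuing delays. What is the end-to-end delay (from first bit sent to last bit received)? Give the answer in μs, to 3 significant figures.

L = 4000 × 8 = 32000 bits.
Transmission delay per hop = L/R = 32000/31800000 = 1006.29 μs; 3 hops → 3018.87 μs.
Propagation delays (d/s per hop): 26.6667, 0.869565, 17.7778 μs; sum = 45.314 μs.
End-to-end = 3060 μs.

3060 μs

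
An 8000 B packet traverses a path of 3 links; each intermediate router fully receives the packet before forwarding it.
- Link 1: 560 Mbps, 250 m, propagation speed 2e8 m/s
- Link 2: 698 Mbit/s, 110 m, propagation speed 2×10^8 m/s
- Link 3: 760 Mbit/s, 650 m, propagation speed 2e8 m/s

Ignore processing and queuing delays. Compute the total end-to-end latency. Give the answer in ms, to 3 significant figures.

L = 8000 × 8 = 64000 bits.
Transmission delays (L/R per hop): 0.114286, 0.0916905, 0.0842105 ms; sum = 0.290187 ms.
Propagation delays (d/s per hop): 0.00125, 0.00055, 0.00325 ms; sum = 0.00505 ms.
End-to-end = 0.295 ms.

0.295 ms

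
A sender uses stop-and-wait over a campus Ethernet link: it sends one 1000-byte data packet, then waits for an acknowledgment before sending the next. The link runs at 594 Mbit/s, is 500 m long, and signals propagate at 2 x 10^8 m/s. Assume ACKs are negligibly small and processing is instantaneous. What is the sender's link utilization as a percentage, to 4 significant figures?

72.93 %

t_tx = L/R = 8000/594000000 = 1.3468e-05 s.
t_prop = 500/200000000 = 2.5e-06 s; RTT = 5e-06 s.
Cycle = t_tx + RTT = 1.8468e-05 s.
Utilization = t_tx / cycle = 1.3468e-05/1.8468e-05 = 72.93 %.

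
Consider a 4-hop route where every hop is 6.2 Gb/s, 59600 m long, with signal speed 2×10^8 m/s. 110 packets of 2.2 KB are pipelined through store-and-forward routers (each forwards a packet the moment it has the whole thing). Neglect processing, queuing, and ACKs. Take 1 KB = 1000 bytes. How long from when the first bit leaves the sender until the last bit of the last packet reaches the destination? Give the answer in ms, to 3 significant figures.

Per-hop transmission t_tx = L/R = 17600/6200000000 = 0.00283871 ms.
Per-hop propagation t_prop = 59600/200000000 = 0.298 ms.
Pipeline fill: first packet needs 4·t_tx to clear all hops; remaining 109 packets each add one t_tx.
Total = (4+110-1)·t_tx + 4·t_prop = 113·0.00283871 + 4·0.298 = 1.51 ms.

1.51 ms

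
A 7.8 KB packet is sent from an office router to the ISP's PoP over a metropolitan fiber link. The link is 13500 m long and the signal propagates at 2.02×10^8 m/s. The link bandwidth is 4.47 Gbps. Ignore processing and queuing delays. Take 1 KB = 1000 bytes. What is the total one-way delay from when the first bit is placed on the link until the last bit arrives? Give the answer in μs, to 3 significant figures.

80.8 μs

L = 62400 bits.
Transmission delay = L/R = 62400 / 4470000000 = 13.9597 μs.
Propagation delay = d/s = 13500 m / 202000000 m/s = 66.8317 μs.
Total = 80.8 μs.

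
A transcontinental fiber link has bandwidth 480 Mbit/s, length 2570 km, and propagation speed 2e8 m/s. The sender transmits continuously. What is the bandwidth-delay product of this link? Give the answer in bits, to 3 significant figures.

6170000 bits

Propagation delay = 2570000 / 200000000 = 0.01285 s.
BDP = R × t_prop = 480000000 × 0.01285 = 6168000 bits.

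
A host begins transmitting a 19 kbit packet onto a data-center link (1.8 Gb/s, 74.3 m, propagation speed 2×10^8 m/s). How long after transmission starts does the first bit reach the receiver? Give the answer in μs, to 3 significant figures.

0.372 μs

First bit experiences only propagation delay: d/s = 74.3/200000000 = 0.372 μs.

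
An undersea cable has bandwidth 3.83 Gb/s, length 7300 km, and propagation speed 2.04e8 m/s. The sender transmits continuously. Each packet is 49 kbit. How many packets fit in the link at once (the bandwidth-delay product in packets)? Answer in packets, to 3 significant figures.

2800 packets

Propagation delay = 7300000 / 204000000 = 0.0357843 s.
BDP = R × t_prop = 3830000000 × 0.0357843 = 137054000 bits.
In packets of 49000 bits: 2800 packets.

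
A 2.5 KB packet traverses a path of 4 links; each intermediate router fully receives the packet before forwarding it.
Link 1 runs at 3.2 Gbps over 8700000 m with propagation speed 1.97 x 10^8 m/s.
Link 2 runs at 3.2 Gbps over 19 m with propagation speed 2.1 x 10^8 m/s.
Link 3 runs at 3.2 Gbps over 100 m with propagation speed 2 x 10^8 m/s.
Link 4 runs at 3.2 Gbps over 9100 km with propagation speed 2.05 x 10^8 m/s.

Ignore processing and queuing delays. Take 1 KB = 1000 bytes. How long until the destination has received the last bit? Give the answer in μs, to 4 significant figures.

88580 μs

L = 20000 bits.
Transmission delay per hop = L/R = 20000/3200000000 = 6.25 μs; 4 hops → 25 μs.
Propagation delays (d/s per hop): 44162.4, 0.0904762, 0.5, 44390.2 μs; sum = 88553.3 μs.
End-to-end = 88580 μs.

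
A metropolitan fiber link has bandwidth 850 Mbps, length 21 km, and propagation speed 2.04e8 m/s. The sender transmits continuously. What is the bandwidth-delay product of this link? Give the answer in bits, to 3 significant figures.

Propagation delay = 21000 / 204000000 = 0.000102941 s.
BDP = R × t_prop = 850000000 × 0.000102941 = 87500 bits.

87500 bits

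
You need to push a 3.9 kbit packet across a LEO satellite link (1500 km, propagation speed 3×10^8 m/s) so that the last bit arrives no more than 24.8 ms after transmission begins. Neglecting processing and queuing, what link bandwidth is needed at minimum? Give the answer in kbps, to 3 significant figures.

197 kbps

Propagation delay = 1500000 / 300000000 = 5 ms.
Transmission budget = 24.8 − 5 = 19.8 ms.
R ≥ L / t_tx = 3900 bits / 0.0198 s = 197 kbps.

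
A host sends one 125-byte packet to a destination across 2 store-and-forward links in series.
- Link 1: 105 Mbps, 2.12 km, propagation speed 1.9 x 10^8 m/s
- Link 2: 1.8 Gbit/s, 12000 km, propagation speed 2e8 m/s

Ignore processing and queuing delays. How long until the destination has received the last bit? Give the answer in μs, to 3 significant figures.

60000 μs

L = 125 × 8 = 1000 bits.
Transmission delays (L/R per hop): 9.52381, 0.555556 μs; sum = 10.0794 μs.
Propagation delays (d/s per hop): 11.1579, 60000 μs; sum = 60011.2 μs.
End-to-end = 60000 μs.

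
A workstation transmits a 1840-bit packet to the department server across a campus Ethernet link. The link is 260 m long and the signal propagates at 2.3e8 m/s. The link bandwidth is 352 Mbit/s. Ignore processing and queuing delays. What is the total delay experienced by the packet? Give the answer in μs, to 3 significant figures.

6.36 μs

Transmission delay = L/R = 1840 / 352000000 = 5.22727 μs.
Propagation delay = d/s = 260 m / 2.3e+08 m/s = 1.13043 μs.
Total = 6.36 μs.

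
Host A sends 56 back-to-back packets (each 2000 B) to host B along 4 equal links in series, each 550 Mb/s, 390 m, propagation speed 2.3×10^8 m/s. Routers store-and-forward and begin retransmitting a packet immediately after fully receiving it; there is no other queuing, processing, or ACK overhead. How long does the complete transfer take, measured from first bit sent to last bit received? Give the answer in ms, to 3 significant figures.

1.72 ms

Per-hop transmission t_tx = L/R = 16000/550000000 = 0.0290909 ms.
Per-hop propagation t_prop = 390/2.3e+08 = 0.00169565 ms.
Pipeline fill: first packet needs 4·t_tx to clear all hops; remaining 55 packets each add one t_tx.
Total = (4+56-1)·t_tx + 4·t_prop = 59·0.0290909 + 4·0.00169565 = 1.72 ms.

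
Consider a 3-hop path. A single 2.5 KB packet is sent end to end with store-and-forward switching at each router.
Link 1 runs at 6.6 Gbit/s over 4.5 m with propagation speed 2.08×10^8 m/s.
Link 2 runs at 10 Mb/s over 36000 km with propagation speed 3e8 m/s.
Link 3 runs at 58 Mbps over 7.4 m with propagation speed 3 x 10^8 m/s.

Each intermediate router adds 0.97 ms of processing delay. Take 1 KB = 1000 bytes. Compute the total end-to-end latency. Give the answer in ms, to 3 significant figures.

L = 20000 bits.
Transmission delays (L/R per hop): 0.0030303, 2, 0.344828 ms; sum = 2.34786 ms.
Propagation delays (d/s per hop): 2.16346e-05, 120, 2.46667e-05 ms; sum = 120 ms.
Processing at 2 router(s): 2 × 0.97 ms = 1.94 ms.
End-to-end = 124 ms.

124 ms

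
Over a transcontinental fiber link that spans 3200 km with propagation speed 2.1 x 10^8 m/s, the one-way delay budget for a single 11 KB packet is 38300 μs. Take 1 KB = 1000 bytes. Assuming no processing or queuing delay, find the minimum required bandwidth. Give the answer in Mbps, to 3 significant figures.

3.82 Mbps

L = 88000 bits.
Propagation delay = 3200000 / 210000000 = 15238.1 μs.
Transmission budget = 38300 − 15238.1 = 23061.9 μs.
R ≥ L / t_tx = 88000 bits / 0.0230619 s = 3.82 Mbps.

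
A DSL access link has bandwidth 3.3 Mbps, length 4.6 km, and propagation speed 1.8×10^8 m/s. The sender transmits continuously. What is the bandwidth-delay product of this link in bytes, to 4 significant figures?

10.54 bytes

Propagation delay = 4600 / 180000000 = 2.55556e-05 s.
BDP = R × t_prop = 3300000 × 2.55556e-05 = 84.3333 bits.
In bytes: 84.3333/8 = 10.54 bytes.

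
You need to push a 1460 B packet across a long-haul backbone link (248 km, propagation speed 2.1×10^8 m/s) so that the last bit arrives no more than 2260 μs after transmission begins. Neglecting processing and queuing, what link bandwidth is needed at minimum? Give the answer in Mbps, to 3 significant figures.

10.8 Mbps

L = 11680 bits.
Propagation delay = 248000 / 210000000 = 1180.95 μs.
Transmission budget = 2260 − 1180.95 = 1079.05 μs.
R ≥ L / t_tx = 11680 bits / 0.00107905 s = 10.8 Mbps.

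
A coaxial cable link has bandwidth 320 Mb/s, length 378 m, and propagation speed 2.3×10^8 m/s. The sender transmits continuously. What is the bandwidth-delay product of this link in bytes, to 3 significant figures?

Propagation delay = 378 / 2.3e+08 = 1.64348e-06 s.
BDP = R × t_prop = 320000000 × 1.64348e-06 = 525.913 bits.
In bytes: 525.913/8 = 65.7 bytes.

65.7 bytes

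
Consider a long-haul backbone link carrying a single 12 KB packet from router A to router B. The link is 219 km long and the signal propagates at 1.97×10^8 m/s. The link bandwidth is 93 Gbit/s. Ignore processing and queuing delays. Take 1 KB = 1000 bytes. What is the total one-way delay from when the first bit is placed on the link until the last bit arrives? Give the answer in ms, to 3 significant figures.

L = 96000 bits.
Transmission delay = L/R = 96000 / 93000000000 = 0.00103226 ms.
Propagation delay = d/s = 219000 m / 197000000 m/s = 1.11168 ms.
Total = 1.11 ms.

1.11 ms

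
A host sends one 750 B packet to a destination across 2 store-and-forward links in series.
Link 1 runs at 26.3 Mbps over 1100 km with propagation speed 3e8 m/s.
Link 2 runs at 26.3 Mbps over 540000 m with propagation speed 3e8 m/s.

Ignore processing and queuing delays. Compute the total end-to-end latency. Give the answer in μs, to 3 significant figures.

5920 μs

L = 750 × 8 = 6000 bits.
Transmission delay per hop = L/R = 6000/26300000 = 228.137 μs; 2 hops → 456.274 μs.
Propagation delays (d/s per hop): 3666.67, 1800 μs; sum = 5466.67 μs.
End-to-end = 5920 μs.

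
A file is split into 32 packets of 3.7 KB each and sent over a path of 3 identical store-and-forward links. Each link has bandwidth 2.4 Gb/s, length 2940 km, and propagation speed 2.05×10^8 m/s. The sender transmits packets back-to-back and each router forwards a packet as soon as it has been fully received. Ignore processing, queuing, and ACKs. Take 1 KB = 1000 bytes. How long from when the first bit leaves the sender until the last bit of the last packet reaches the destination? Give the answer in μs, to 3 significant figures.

Per-hop transmission t_tx = L/R = 29600/2400000000 = 12.3333 μs.
Per-hop propagation t_prop = 2940000/2.05e+08 = 14341.5 μs.
Pipeline fill: first packet needs 3·t_tx to clear all hops; remaining 31 packets each add one t_tx.
Total = (3+32-1)·t_tx + 3·t_prop = 34·12.3333 + 3·14341.5 = 43400 μs.

43400 μs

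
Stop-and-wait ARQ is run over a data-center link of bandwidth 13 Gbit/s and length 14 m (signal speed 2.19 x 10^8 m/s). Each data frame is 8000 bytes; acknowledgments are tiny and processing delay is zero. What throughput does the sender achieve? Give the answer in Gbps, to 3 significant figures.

12.7 Gbps

t_tx = L/R = 64000/13000000000 = 4.92308e-06 s.
t_prop = 14/219000000 = 6.39269e-08 s; RTT = 1.27854e-07 s.
Cycle = t_tx + RTT = 5.05093e-06 s.
Throughput = L / cycle = 64000 / 5.05093e-06 = 12.7 Gbps.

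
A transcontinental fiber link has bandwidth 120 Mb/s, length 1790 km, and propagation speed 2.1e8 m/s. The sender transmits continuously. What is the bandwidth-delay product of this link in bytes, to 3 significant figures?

128000 bytes

Propagation delay = 1790000 / 210000000 = 0.00852381 s.
BDP = R × t_prop = 120000000 × 0.00852381 = 1022860 bits.
In bytes: 1022860/8 = 128000 bytes.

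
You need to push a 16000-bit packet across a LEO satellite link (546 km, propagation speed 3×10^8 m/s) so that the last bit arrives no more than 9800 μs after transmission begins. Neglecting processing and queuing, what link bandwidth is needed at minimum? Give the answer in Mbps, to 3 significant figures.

Propagation delay = 546000 / 300000000 = 1820 μs.
Transmission budget = 9800 − 1820 = 7980 μs.
R ≥ L / t_tx = 16000 bits / 0.00798 s = 2.01 Mbps.

2.01 Mbps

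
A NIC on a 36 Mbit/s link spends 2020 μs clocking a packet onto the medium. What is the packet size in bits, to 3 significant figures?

L = R × t_tx = 36000000 b/s × 0.00202 s = 72720 bits.

72700 bits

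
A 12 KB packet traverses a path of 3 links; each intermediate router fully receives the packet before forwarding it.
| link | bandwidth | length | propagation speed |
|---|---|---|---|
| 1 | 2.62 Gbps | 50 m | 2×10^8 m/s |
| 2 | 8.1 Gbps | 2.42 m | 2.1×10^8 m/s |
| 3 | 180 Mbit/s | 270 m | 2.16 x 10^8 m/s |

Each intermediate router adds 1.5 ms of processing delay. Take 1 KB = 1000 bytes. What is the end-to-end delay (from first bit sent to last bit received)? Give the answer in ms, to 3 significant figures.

L = 96000 bits.
Transmission delays (L/R per hop): 0.0366412, 0.0118519, 0.533333 ms; sum = 0.581826 ms.
Propagation delays (d/s per hop): 0.00025, 1.15238e-05, 0.00125 ms; sum = 0.00151152 ms.
Processing at 2 router(s): 2 × 1.5 ms = 3 ms.
End-to-end = 3.58 ms.

3.58 ms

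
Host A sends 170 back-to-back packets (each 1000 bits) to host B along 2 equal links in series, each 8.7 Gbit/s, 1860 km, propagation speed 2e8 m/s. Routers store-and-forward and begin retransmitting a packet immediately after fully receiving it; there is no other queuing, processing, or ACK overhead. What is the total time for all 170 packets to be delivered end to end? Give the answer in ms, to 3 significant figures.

18.6 ms

Per-hop transmission t_tx = L/R = 1000/8700000000 = 0.000114943 ms.
Per-hop propagation t_prop = 1860000/200000000 = 9.3 ms.
Pipeline fill: first packet needs 2·t_tx to clear all hops; remaining 169 packets each add one t_tx.
Total = (2+170-1)·t_tx + 2·t_prop = 171·0.000114943 + 2·9.3 = 18.6 ms.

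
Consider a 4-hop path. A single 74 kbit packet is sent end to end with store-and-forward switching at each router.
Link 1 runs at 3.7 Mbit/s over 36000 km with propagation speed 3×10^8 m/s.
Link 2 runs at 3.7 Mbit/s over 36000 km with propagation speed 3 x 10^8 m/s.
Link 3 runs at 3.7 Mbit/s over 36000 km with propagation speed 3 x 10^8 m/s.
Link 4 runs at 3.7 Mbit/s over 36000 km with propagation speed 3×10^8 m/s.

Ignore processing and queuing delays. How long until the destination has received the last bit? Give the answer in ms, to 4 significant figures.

560.0 ms

L = 74000 bits.
Transmission delay per hop = L/R = 74000/3700000 = 20 ms; 4 hops → 80 ms.
Propagation delays (d/s per hop): 120, 120, 120, 120 ms; sum = 480 ms.
End-to-end = 560.0 ms.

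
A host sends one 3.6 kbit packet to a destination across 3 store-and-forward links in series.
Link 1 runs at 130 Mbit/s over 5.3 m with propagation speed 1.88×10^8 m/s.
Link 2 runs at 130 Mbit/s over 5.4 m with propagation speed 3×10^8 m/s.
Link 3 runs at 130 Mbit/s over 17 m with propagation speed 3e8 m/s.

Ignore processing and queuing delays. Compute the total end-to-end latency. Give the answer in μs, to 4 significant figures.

L = 3600 bits.
Transmission delay per hop = L/R = 3600/130000000 = 27.6923 μs; 3 hops → 83.0769 μs.
Propagation delays (d/s per hop): 0.0281915, 0.018, 0.0566667 μs; sum = 0.102858 μs.
End-to-end = 83.18 μs.

83.18 μs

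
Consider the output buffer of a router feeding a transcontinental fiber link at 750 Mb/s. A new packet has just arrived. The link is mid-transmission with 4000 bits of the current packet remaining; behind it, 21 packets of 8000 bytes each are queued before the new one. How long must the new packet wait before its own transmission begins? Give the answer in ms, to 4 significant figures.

1.797 ms

Each queued packet: L/R = 64000/750000000 = 0.0853333 ms.
21 queued → 1.792 ms.
Plus remaining 4000 bits of current packet: 0.00533333 ms.
Queuing delay = 1.797 ms.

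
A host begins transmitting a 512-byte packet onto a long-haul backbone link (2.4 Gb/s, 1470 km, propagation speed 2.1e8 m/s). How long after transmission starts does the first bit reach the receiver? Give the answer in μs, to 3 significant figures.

First bit experiences only propagation delay: d/s = 1470000/210000000 = 7000 μs.

7000 μs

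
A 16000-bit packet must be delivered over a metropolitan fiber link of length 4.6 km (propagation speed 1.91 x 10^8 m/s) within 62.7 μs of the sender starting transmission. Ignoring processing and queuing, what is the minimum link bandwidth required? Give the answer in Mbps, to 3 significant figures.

Propagation delay = 4600 / 191000000 = 24.0838 μs.
Transmission budget = 62.7 − 24.0838 = 38.6162 μs.
R ≥ L / t_tx = 16000 bits / 3.86162e-05 s = 414 Mbps.

414 Mbps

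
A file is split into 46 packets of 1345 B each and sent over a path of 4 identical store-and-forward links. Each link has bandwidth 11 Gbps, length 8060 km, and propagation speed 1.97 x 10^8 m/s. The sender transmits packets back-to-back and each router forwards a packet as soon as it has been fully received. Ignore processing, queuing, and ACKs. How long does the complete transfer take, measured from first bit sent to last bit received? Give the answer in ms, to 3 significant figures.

164 ms

Per-hop transmission t_tx = L/R = 10760/11000000000 = 0.000978182 ms.
Per-hop propagation t_prop = 8060000/197000000 = 40.9137 ms.
Pipeline fill: first packet needs 4·t_tx to clear all hops; remaining 45 packets each add one t_tx.
Total = (4+46-1)·t_tx + 4·t_prop = 49·0.000978182 + 4·40.9137 = 164 ms.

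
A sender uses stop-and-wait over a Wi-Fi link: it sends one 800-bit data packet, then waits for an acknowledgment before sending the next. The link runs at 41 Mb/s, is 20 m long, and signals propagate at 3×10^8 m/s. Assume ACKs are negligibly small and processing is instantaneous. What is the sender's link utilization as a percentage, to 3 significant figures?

99.3 %

t_tx = L/R = 800/41000000 = 1.95122e-05 s.
t_prop = 20/300000000 = 6.66667e-08 s; RTT = 1.33333e-07 s.
Cycle = t_tx + RTT = 1.96455e-05 s.
Utilization = t_tx / cycle = 1.95122e-05/1.96455e-05 = 99.3 %.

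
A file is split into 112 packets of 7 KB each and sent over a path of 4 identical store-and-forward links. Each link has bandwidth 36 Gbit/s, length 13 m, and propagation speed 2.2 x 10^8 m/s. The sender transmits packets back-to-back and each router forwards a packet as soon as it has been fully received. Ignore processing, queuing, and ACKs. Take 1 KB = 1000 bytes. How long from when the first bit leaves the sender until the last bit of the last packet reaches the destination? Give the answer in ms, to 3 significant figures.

0.179 ms

Per-hop transmission t_tx = L/R = 56000/36000000000 = 0.00155556 ms.
Per-hop propagation t_prop = 13/2.2e+08 = 5.90909e-05 ms.
Pipeline fill: first packet needs 4·t_tx to clear all hops; remaining 111 packets each add one t_tx.
Total = (4+112-1)·t_tx + 4·t_prop = 115·0.00155556 + 4·5.90909e-05 = 0.179 ms.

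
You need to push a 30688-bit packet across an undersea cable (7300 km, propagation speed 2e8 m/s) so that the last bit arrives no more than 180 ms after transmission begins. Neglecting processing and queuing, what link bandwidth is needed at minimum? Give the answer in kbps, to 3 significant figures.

Propagation delay = 7300000 / 200000000 = 36.5 ms.
Transmission budget = 180 − 36.5 = 143.5 ms.
R ≥ L / t_tx = 30688 bits / 0.1435 s = 214 kbps.

214 kbps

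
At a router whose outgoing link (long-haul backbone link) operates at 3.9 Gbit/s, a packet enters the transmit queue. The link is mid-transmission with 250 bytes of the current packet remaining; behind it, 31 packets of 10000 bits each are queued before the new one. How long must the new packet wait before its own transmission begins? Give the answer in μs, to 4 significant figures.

Each queued packet: L/R = 10000/3900000000 = 2.5641 μs.
31 queued → 79.4872 μs.
Plus remaining 2000 bits of current packet: 0.512821 μs.
Queuing delay = 80.00 μs.

80.00 μs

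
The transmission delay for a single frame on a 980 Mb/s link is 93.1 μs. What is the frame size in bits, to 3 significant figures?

L = R × t_tx = 980000000 b/s × 9.31e-05 s = 91238 bits.

91200 bits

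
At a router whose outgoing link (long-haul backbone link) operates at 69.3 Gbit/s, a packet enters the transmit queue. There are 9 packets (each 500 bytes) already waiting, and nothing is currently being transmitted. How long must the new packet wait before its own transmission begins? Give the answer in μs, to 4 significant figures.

Each queued packet: L/R = 4000/69300000000 = 0.0577201 μs.
9 queued → 0.519481 μs.
Queuing delay = 0.5195 μs.

0.5195 μs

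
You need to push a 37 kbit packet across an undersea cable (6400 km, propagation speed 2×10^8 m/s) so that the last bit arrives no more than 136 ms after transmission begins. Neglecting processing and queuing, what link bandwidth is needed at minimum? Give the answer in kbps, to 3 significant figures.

356 kbps

Propagation delay = 6400000 / 200000000 = 32 ms.
Transmission budget = 136 − 32 = 104 ms.
R ≥ L / t_tx = 37000 bits / 0.104 s = 356 kbps.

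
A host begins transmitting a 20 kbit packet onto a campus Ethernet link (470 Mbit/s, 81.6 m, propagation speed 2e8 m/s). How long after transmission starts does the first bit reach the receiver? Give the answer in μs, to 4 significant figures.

0.4080 μs

First bit experiences only propagation delay: d/s = 81.6/200000000 = 0.4080 μs.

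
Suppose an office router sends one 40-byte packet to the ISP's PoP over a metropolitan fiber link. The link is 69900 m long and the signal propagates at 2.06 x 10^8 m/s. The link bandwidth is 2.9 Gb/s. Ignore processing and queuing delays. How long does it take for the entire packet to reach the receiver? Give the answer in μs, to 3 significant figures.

L = 40 × 8 = 320 bits.
Transmission delay = L/R = 320 / 2900000000 = 0.110345 μs.
Propagation delay = d/s = 69900 m / 206000000 m/s = 339.32 μs.
Total = 339 μs.

339 μs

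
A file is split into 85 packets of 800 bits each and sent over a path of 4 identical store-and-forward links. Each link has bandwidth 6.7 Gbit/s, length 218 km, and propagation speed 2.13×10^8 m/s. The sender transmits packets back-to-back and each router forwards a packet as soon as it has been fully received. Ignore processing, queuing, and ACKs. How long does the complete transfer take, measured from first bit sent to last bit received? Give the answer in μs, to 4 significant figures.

Per-hop transmission t_tx = L/R = 800/6700000000 = 0.119403 μs.
Per-hop propagation t_prop = 218000/213000000 = 1023.47 μs.
Pipeline fill: first packet needs 4·t_tx to clear all hops; remaining 84 packets each add one t_tx.
Total = (4+85-1)·t_tx + 4·t_prop = 88·0.119403 + 4·1023.47 = 4104 μs.

4104 μs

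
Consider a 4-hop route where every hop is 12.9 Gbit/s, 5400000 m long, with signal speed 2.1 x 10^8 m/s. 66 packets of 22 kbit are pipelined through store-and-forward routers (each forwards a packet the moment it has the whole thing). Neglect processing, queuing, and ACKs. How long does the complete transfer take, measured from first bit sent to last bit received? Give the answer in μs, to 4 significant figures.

103000 μs

Per-hop transmission t_tx = L/R = 22000/12900000000 = 1.70543 μs.
Per-hop propagation t_prop = 5400000/210000000 = 25714.3 μs.
Pipeline fill: first packet needs 4·t_tx to clear all hops; remaining 65 packets each add one t_tx.
Total = (4+66-1)·t_tx + 4·t_prop = 69·1.70543 + 4·25714.3 = 103000 μs.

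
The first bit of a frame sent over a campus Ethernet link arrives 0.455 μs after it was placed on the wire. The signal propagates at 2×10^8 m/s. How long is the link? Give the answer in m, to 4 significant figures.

d = s × t_prop = 200000000 × 4.55e-07 = 91.00 m.

91.00 m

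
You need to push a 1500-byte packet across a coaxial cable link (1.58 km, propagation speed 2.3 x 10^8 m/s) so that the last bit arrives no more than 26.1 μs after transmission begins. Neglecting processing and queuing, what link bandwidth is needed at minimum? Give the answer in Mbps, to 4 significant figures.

624.0 Mbps

L = 12000 bits.
Propagation delay = 1580 / 2.3e+08 = 6.86957 μs.
Transmission budget = 26.1 − 6.86957 = 19.2304 μs.
R ≥ L / t_tx = 12000 bits / 1.92304e-05 s = 624.0 Mbps.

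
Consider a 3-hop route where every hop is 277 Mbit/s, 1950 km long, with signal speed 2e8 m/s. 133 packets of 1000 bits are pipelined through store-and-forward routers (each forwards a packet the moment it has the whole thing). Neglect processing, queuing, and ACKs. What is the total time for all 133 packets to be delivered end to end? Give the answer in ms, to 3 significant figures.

29.7 ms

Per-hop transmission t_tx = L/R = 1000/277000000 = 0.00361011 ms.
Per-hop propagation t_prop = 1950000/200000000 = 9.75 ms.
Pipeline fill: first packet needs 3·t_tx to clear all hops; remaining 132 packets each add one t_tx.
Total = (3+133-1)·t_tx + 3·t_prop = 135·0.00361011 + 3·9.75 = 29.7 ms.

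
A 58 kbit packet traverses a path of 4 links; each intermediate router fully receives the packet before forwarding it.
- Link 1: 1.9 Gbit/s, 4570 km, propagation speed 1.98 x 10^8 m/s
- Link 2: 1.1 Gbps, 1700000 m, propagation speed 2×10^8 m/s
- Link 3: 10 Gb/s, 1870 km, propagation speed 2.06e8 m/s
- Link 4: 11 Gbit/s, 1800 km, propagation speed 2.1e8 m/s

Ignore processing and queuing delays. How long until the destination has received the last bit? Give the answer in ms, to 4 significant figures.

49.32 ms

L = 58000 bits.
Transmission delays (L/R per hop): 0.0305263, 0.0527273, 0.0058, 0.00527273 ms; sum = 0.0943263 ms.
Propagation delays (d/s per hop): 23.0808, 8.5, 9.07767, 8.57143 ms; sum = 49.2299 ms.
End-to-end = 49.32 ms.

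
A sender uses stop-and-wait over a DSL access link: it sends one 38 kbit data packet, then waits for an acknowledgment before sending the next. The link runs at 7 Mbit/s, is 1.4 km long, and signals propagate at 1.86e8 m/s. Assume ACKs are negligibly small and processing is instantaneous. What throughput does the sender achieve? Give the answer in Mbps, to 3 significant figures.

t_tx = L/R = 38000/7000000 = 0.00542857 s.
t_prop = 1400/186000000 = 7.52688e-06 s; RTT = 1.50538e-05 s.
Cycle = t_tx + RTT = 0.00544363 s.
Throughput = L / cycle = 38000 / 0.00544363 = 6.98 Mbps.

6.98 Mbps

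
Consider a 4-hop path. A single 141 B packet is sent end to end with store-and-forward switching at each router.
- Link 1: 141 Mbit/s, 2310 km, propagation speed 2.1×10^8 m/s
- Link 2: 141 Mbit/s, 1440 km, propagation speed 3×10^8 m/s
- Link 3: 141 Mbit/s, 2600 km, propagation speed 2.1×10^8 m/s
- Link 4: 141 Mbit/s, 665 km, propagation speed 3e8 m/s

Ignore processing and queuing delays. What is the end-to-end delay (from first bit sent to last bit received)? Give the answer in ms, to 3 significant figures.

30.4 ms

L = 141 × 8 = 1128 bits.
Transmission delay per hop = L/R = 1128/141000000 = 0.008 ms; 4 hops → 0.032 ms.
Propagation delays (d/s per hop): 11, 4.8, 12.381, 2.21667 ms; sum = 30.3976 ms.
End-to-end = 30.4 ms.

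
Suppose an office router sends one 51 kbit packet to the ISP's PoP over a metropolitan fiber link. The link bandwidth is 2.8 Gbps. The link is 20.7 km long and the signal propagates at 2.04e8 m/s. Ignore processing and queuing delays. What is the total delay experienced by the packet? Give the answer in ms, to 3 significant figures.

L = 51000 bits.
Transmission delay = L/R = 51000 / 2800000000 = 0.0182143 ms.
Propagation delay = d/s = 20700 m / 204000000 m/s = 0.101471 ms.
Total = 0.120 ms.

0.120 ms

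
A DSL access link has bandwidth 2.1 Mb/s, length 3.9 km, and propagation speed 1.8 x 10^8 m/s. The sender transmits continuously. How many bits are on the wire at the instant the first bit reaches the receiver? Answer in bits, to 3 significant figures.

Propagation delay = 3900 / 180000000 = 2.16667e-05 s.
BDP = R × t_prop = 2100000 × 2.16667e-05 = 45.5 bits.

45.5 bits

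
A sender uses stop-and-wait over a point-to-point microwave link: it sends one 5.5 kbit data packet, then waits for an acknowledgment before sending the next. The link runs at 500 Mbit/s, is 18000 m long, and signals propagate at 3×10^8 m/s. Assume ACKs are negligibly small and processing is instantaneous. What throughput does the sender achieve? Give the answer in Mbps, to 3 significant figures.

42.0 Mbps

t_tx = L/R = 5500/500000000 = 1.1e-05 s.
t_prop = 18000/300000000 = 6e-05 s; RTT = 0.00012 s.
Cycle = t_tx + RTT = 0.000131 s.
Throughput = L / cycle = 5500 / 0.000131 = 42.0 Mbps.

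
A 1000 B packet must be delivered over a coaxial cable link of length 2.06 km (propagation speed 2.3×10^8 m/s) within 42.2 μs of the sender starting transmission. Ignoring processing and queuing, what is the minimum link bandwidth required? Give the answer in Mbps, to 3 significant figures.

L = 8000 bits.
Propagation delay = 2060 / 2.3e+08 = 8.95652 μs.
Transmission budget = 42.2 − 8.95652 = 33.2435 μs.
R ≥ L / t_tx = 8000 bits / 3.32435e-05 s = 241 Mbps.

241 Mbps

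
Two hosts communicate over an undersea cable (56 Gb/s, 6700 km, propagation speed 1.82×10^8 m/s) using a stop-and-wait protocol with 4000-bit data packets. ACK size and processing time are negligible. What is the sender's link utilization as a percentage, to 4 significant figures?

t_tx = L/R = 4000/56000000000 = 7.14286e-08 s.
t_prop = 6700000/182000000 = 0.0368132 s; RTT = 0.0736264 s.
Cycle = t_tx + RTT = 0.0736264 s.
Utilization = t_tx / cycle = 7.14286e-08/0.0736264 = 0.00009701 %.

0.00009701 %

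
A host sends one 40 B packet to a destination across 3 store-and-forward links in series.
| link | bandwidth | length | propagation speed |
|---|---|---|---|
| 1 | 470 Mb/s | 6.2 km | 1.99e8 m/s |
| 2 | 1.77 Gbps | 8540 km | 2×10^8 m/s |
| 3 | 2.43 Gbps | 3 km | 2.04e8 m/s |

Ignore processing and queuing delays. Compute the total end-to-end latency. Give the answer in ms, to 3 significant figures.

L = 40 × 8 = 320 bits.
Transmission delays (L/R per hop): 0.000680851, 0.000180791, 0.000131687 ms; sum = 0.000993329 ms.
Propagation delays (d/s per hop): 0.0311558, 42.7, 0.0147059 ms; sum = 42.7459 ms.
End-to-end = 42.7 ms.

42.7 ms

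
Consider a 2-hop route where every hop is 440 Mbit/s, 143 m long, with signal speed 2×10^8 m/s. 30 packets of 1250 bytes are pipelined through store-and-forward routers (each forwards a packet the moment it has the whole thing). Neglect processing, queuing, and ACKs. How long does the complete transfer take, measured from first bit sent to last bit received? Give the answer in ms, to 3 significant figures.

0.706 ms

Per-hop transmission t_tx = L/R = 10000/440000000 = 0.0227273 ms.
Per-hop propagation t_prop = 143/200000000 = 0.000715 ms.
Pipeline fill: first packet needs 2·t_tx to clear all hops; remaining 29 packets each add one t_tx.
Total = (2+30-1)·t_tx + 2·t_prop = 31·0.0227273 + 2·0.000715 = 0.706 ms.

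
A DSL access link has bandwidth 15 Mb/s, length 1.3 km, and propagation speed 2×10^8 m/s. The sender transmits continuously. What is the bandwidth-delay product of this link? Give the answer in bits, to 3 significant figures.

Propagation delay = 1300 / 200000000 = 6.5e-06 s.
BDP = R × t_prop = 15000000 × 6.5e-06 = 97.5 bits.

97.5 bits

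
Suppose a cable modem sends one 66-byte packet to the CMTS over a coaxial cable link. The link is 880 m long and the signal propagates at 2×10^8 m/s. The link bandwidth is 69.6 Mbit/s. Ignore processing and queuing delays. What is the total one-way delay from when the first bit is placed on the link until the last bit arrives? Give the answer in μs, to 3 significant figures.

L = 66 × 8 = 528 bits.
Transmission delay = L/R = 528 / 69600000 = 7.58621 μs.
Propagation delay = d/s = 880 m / 200000000 m/s = 4.4 μs.
Total = 12.0 μs.

12.0 μs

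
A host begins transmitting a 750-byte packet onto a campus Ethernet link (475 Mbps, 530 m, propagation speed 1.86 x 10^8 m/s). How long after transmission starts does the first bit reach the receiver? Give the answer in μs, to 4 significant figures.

2.849 μs

First bit experiences only propagation delay: d/s = 530/186000000 = 2.849 μs.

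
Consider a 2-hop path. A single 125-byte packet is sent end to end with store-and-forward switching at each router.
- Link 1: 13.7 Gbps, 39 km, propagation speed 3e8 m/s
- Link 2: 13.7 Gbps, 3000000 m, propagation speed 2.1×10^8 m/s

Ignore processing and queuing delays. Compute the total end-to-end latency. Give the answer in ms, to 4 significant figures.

L = 125 × 8 = 1000 bits.
Transmission delay per hop = L/R = 1000/13700000000 = 7.29927e-05 ms; 2 hops → 0.000145985 ms.
Propagation delays (d/s per hop): 0.13, 14.2857 ms; sum = 14.4157 ms.
End-to-end = 14.42 ms.

14.42 ms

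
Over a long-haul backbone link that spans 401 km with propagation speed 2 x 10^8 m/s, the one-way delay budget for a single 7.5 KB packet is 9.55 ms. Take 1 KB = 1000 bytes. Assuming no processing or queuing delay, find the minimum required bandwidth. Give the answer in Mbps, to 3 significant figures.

7.95 Mbps

L = 60000 bits.
Propagation delay = 401000 / 200000000 = 2.005 ms.
Transmission budget = 9.55 − 2.005 = 7.545 ms.
R ≥ L / t_tx = 60000 bits / 0.007545 s = 7.95 Mbps.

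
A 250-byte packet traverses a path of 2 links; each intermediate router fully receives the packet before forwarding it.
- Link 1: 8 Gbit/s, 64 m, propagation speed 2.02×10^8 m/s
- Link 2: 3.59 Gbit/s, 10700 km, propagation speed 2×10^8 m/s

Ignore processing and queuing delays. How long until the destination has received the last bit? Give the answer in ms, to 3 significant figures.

53.5 ms

L = 250 × 8 = 2000 bits.
Transmission delays (L/R per hop): 0.00025, 0.000557103 ms; sum = 0.000807103 ms.
Propagation delays (d/s per hop): 0.000316832, 53.5 ms; sum = 53.5003 ms.
End-to-end = 53.5 ms.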